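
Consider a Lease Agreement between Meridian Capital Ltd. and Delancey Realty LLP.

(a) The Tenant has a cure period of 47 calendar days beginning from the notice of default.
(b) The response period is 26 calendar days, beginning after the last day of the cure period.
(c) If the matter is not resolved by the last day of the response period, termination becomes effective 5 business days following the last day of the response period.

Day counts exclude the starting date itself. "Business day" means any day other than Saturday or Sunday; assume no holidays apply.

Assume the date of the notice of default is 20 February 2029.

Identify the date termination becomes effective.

11 May 2029

The last day of the cure period: 20 February 2029 + 47 days = 8 April 2029.
Adding 26 calendar days to 8 April 2029 gives 4 May 2029, which is the last day of the response period.
The date termination becomes effective: counting 5 business days from Friday, 4 May 2029 (May 7, May 8, May 9, May 10, May 11, skipping weekends) reaches Friday, 11 May 2029.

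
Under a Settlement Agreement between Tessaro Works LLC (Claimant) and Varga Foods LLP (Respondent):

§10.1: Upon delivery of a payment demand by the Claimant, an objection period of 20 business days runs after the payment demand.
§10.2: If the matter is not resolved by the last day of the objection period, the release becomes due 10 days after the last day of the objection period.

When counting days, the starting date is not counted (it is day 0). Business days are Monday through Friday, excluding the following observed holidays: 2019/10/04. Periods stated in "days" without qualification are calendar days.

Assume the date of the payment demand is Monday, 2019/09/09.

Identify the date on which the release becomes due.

2019/10/18

The last day of the objection period: 20 business days after Monday, 2019/09/09, skipping weekends and the listed holiday on Oct 4 — Sep 10, Sep 11, Sep 12, Sep 13, …, Oct 3, Oct 7, Oct 8 — lands on Tuesday, 2019/10/08.
The date on which the release becomes due: 10 calendar days after 2019/10/08 is 2019/10/18.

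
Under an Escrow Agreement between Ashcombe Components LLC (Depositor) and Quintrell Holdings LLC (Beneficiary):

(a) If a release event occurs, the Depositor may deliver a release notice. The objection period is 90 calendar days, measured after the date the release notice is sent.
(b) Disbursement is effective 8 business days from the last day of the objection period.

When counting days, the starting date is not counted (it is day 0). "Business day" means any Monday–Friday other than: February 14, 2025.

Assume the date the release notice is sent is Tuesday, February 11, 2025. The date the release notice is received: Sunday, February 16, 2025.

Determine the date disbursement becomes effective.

May 22, 2025

The last day of the objection period: February 11, 2025 + 90 days = May 12, 2025.
From Monday, May 12, 2025, 8 business days (May 13, May 14, May 15, May 16, May 19, May 20, May 21, May 22, skipping weekends) brings us to Thursday, May 22, 2025, which is the date disbursement becomes effective.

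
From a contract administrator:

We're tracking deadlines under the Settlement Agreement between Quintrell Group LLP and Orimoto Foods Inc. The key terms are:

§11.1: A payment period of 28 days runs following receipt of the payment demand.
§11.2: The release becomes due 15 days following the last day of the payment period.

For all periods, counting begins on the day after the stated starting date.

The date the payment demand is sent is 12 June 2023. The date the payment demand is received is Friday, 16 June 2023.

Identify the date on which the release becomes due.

The last day of the payment period: 28 calendar days after 16 June 2023 is 14 July 2023.
The date on which the release becomes due: 15 calendar days after 14 July 2023 is 29 July 2023.

29 July 2023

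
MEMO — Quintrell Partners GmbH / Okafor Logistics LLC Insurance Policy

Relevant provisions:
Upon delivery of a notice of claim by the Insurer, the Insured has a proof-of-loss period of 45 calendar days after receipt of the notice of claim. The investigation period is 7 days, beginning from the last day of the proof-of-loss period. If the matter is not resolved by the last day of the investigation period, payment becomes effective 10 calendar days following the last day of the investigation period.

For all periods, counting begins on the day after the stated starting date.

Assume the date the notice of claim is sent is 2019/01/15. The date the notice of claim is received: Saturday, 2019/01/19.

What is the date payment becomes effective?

2019/03/22

The last day of the proof-of-loss period: 2019/01/19 + 45 days = 2019/03/05.
Adding 7 calendar days to 2019/03/05 gives 2019/03/12, which is the last day of the investigation period.
Adding 10 calendar days to 2019/03/12 gives 2019/03/22, which is the date payment becomes effective.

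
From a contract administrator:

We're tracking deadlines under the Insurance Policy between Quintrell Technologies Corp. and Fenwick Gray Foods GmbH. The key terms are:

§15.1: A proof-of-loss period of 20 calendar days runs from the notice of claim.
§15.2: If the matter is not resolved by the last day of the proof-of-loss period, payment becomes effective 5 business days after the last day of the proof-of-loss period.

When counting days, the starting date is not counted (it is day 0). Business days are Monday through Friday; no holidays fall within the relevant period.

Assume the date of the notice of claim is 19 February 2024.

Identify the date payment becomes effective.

The last day of the proof-of-loss period: 19 February 2024 + 20 days = 10 March 2024.
The date payment becomes effective: 5 business days after Sunday, 10 March 2024, skipping weekends — Mar 11, Mar 12, Mar 13, Mar 14, Mar 15 — lands on Friday, 15 March 2024.

15 March 2024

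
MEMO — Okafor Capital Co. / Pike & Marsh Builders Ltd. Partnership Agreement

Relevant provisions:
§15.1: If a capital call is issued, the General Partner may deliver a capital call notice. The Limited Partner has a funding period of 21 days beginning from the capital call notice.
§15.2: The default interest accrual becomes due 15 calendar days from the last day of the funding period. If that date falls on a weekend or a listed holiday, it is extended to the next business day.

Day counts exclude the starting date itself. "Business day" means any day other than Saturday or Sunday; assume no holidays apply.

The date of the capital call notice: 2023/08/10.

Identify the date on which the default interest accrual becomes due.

The last day of the funding period: 2023/08/10 + 21 days = 2023/08/31.
The date on which the default interest accrual becomes due: 2023/08/31 + 15 days = 2023/09/15. 2023/09/15 is a Friday, so no roll-forward applies.

2023/09/15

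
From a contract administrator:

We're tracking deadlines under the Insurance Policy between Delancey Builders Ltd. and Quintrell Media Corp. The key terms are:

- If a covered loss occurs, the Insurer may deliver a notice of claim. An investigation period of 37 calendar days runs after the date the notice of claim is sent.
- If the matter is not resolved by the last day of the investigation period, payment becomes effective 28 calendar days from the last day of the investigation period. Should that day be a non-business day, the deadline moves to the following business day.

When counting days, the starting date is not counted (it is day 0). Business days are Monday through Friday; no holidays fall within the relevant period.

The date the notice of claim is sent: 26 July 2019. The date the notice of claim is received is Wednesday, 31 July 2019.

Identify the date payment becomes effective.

30 September 2019

The last day of the investigation period: 26 July 2019 + 37 days = 1 September 2019.
The date payment becomes effective: 28 calendar days after 1 September 2019 is 29 September 2019. That falls on a Sunday, so it rolls to the next business day, Monday, 30 September 2019.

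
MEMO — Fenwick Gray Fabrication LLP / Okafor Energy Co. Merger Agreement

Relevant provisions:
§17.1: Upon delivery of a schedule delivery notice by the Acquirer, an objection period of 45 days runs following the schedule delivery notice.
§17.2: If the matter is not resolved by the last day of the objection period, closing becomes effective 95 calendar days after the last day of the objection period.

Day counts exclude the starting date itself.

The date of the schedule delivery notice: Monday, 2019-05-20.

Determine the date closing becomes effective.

The last day of the objection period: 45 calendar days after 2019-05-20 is 2019-07-04.
The date closing becomes effective: 95 calendar days after 2019-07-04 is 2019-10-07.

2019-10-07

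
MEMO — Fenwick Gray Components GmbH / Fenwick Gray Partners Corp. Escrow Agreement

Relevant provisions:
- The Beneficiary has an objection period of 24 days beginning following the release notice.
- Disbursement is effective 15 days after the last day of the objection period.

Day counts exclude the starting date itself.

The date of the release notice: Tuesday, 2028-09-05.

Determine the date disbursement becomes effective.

2028-10-14

The last day of the objection period: 2028-09-05 + 24 days = 2028-09-29.
The date disbursement becomes effective: 15 calendar days after 2028-09-29 is 2028-10-14.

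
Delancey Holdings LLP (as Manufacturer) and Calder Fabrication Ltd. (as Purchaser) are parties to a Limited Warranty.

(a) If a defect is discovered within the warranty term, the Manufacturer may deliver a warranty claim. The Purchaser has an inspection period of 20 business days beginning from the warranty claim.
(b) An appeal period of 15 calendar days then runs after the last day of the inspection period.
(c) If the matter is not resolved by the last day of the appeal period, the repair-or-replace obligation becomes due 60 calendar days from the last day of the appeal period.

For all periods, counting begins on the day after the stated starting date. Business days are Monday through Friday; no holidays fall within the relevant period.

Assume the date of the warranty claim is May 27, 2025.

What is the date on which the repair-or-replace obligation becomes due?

September 7, 2025

The last day of the inspection period: counting 20 business days from Tuesday, May 27, 2025 (May 28, May 29, May 30, Jun 2, …, Jun 20, Jun 23, Jun 24, skipping weekends) reaches Tuesday, June 24, 2025.
Adding 15 calendar days to June 24, 2025 gives July 9, 2025, which is the last day of the appeal period.
The date on which the repair-or-replace obligation becomes due: 60 calendar days after July 9, 2025 is September 7, 2025.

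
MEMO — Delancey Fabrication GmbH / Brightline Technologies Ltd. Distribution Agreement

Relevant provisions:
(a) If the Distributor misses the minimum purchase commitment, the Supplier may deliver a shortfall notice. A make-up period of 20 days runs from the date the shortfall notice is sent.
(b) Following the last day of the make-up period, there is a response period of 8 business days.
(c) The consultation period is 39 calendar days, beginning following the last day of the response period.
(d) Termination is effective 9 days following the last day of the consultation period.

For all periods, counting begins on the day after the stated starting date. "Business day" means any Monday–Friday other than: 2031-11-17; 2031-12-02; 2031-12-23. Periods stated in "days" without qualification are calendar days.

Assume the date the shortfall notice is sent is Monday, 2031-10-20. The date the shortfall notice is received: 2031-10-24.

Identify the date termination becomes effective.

2032-01-07

The last day of the make-up period: 2031-10-20 + 20 days = 2031-11-09.
The last day of the response period: 8 business days after Sunday, 2031-11-09, skipping weekends and the listed holiday on Nov 17 — Nov 10, Nov 11, Nov 12, Nov 13, Nov 14, Nov 18, Nov 19, Nov 20 — lands on Thursday, 2031-11-20.
The last day of the consultation period: 2031-11-20 + 39 days = 2031-12-29.
The date termination becomes effective: 2031-12-29 + 9 days = 2032-01-07.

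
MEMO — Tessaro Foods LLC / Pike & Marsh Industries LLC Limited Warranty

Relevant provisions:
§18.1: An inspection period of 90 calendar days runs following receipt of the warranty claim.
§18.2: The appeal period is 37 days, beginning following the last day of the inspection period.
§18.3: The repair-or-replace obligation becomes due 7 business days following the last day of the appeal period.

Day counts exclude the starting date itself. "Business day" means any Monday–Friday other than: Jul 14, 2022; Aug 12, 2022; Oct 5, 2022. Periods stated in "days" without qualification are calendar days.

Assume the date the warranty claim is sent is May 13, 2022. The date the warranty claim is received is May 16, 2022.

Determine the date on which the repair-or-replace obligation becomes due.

The last day of the inspection period: May 16, 2022 + 90 days = Aug 14, 2022.
The last day of the appeal period: Aug 14, 2022 + 37 days = Sep 20, 2022.
From Tuesday, Sep 20, 2022, 7 business days (Sep 21, Sep 22, Sep 23, Sep 26, Sep 27, Sep 28, Sep 29, skipping weekends) brings us to Thursday, Sep 29, 2022, which is the date on which the repair-or-replace obligation becomes due.

Sep 29, 2022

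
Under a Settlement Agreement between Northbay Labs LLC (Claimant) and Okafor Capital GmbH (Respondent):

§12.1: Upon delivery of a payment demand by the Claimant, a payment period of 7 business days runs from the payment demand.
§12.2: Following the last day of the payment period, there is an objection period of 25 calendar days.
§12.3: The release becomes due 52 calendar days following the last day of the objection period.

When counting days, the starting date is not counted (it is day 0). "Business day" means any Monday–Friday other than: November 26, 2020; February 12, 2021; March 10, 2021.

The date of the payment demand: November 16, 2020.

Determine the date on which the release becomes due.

The last day of the payment period: counting 7 business days from Monday, November 16, 2020 (Nov 17, Nov 18, Nov 19, Nov 20, Nov 23, Nov 24, Nov 25, skipping weekends) reaches Wednesday, November 25, 2020.
The last day of the objection period: November 25, 2020 + 25 days = December 20, 2020.
Adding 52 calendar days to December 20, 2020 gives February 10, 2021, which is the date on which the release becomes due.

February 10, 2021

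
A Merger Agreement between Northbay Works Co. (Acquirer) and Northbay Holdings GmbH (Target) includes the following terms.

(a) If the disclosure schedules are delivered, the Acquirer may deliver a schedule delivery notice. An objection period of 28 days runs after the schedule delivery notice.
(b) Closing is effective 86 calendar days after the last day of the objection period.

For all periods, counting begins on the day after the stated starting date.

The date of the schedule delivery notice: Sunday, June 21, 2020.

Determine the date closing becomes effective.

October 13, 2020

The last day of the objection period: June 21, 2020 + 28 days = July 19, 2020.
The date closing becomes effective: 86 calendar days after July 19, 2020 is October 13, 2020.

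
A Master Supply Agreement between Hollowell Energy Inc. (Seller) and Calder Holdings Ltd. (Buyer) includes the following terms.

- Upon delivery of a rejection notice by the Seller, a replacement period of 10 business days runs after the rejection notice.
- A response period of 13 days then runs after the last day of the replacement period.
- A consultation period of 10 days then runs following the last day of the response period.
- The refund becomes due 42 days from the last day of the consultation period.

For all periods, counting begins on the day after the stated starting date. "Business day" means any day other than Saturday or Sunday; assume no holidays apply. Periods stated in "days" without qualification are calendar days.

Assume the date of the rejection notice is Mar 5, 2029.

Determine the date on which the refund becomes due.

The last day of the replacement period: 10 business days after Monday, Mar 5, 2029, skipping weekends — Mar 6, Mar 7, Mar 8, Mar 9, Mar 12, Mar 13, Mar 14, Mar 15, Mar 16, Mar 19 — lands on Monday, Mar 19, 2029.
The last day of the response period: Mar 19, 2029 + 13 days = Apr 1, 2029.
Adding 10 calendar days to Apr 1, 2029 gives Apr 11, 2029, which is the last day of the consultation period.
The date on which the refund becomes due: 42 calendar days after Apr 11, 2029 is May 23, 2029.

May 23, 2029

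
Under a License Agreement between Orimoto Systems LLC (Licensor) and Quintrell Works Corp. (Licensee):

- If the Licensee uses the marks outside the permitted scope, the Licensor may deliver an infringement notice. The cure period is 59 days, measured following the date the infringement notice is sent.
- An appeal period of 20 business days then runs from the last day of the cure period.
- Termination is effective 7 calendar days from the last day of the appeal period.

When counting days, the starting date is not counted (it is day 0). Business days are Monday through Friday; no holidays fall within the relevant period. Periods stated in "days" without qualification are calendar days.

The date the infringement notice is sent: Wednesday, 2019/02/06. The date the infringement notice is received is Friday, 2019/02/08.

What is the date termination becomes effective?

Adding 59 calendar days to 2019/02/06 gives 2019/04/06, which is the last day of the cure period.
The last day of the appeal period: counting 20 business days from Saturday, 2019/04/06 (Apr 8, Apr 9, Apr 10, Apr 11, …, May 1, May 2, May 3, skipping weekends) reaches Friday, 2019/05/03.
The date termination becomes effective: 2019/05/03 + 7 days = 2019/05/10.

2019/05/10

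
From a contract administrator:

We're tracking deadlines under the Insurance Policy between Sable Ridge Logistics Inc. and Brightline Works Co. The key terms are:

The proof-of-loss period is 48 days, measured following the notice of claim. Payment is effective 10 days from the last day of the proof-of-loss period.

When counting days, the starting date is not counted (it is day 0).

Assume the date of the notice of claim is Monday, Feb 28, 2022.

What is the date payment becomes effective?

The last day of the proof-of-loss period: Feb 28, 2022 + 48 days = Apr 17, 2022.
The date payment becomes effective: 10 calendar days after Apr 17, 2022 is Apr 27, 2022.

Apr 27, 2022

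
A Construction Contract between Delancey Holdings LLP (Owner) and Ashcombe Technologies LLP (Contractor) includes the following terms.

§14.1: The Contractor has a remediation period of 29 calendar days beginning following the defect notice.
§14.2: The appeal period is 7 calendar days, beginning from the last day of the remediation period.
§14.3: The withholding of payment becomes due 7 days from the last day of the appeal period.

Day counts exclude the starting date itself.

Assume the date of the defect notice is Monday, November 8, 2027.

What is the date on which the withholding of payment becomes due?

December 21, 2027

Adding 29 calendar days to November 8, 2027 gives December 7, 2027, which is the last day of the remediation period.
The last day of the appeal period: December 7, 2027 + 7 days = December 14, 2027.
Adding 7 calendar days to December 14, 2027 gives December 21, 2027, which is the date on which the withholding of payment becomes due.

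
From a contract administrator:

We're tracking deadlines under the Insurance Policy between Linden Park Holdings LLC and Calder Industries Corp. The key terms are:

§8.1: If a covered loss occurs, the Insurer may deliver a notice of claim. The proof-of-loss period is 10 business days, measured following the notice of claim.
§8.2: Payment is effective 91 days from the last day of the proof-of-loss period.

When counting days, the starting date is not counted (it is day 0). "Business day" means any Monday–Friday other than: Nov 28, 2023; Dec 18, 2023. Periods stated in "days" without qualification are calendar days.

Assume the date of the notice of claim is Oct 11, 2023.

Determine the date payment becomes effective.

The last day of the proof-of-loss period: counting 10 business days from Wednesday, Oct 11, 2023 (Oct 12, Oct 13, Oct 16, Oct 17, Oct 18, Oct 19, Oct 20, Oct 23, Oct 24, Oct 25, skipping weekends) reaches Wednesday, Oct 25, 2023.
The date payment becomes effective: 91 calendar days after Oct 25, 2023 is Jan 24, 2024.

Jan 24, 2024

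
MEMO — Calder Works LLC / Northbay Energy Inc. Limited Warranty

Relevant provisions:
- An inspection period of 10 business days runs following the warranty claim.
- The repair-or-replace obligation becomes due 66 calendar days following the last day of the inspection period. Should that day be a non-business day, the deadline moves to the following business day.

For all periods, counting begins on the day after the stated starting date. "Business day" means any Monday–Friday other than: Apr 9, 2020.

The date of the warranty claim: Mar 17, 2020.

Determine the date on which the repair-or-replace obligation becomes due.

Jun 5, 2020

From Tuesday, Mar 17, 2020, 10 business days (Mar 18, Mar 19, Mar 20, Mar 23, Mar 24, Mar 25, Mar 26, Mar 27, Mar 30, Mar 31, skipping weekends) brings us to Tuesday, Mar 31, 2020, which is the last day of the inspection period.
The date on which the repair-or-replace obligation becomes due: 66 calendar days after Mar 31, 2020 is Jun 5, 2020. Jun 5, 2020 is a Friday and is not a listed holiday, so no roll-forward applies.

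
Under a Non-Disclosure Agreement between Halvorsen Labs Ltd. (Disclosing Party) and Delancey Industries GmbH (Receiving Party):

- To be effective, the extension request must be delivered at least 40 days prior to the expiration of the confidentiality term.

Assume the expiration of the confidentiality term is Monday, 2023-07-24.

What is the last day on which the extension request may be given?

2023-06-14

Counting back 40 calendar days from 2023-07-24 gives 2023-06-14.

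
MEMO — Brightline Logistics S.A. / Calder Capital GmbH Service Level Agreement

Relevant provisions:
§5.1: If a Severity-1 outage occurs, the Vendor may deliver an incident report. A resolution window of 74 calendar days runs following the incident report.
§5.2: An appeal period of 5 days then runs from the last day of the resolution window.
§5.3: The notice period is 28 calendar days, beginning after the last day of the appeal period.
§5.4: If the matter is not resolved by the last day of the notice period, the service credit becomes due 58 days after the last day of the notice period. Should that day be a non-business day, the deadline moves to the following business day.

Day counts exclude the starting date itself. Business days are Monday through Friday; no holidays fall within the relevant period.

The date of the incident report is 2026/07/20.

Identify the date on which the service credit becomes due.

The last day of the resolution window: 2026/07/20 + 74 days = 2026/10/02.
The last day of the appeal period: 2026/10/02 + 5 days = 2026/10/07.
The last day of the notice period: 28 calendar days after 2026/10/07 is 2026/11/04.
The date on which the service credit becomes due: 58 calendar days after 2026/11/04 is 2027/01/01. 2027/01/01 is a Friday, so no roll-forward applies.

2027/01/01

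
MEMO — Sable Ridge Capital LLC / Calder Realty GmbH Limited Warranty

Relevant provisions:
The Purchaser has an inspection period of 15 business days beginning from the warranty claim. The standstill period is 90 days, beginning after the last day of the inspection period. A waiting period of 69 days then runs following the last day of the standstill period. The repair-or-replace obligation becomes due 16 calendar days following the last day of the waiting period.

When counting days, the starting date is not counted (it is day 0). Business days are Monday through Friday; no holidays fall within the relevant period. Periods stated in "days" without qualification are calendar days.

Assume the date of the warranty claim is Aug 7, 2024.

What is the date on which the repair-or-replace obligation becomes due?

The last day of the inspection period: 15 business days after Wednesday, Aug 7, 2024, skipping weekends — Aug 8, Aug 9, Aug 12, Aug 13, …, Aug 26, Aug 27, Aug 28 — lands on Wednesday, Aug 28, 2024.
The last day of the standstill period: 90 calendar days after Aug 28, 2024 is Nov 26, 2024.
The last day of the waiting period: 69 calendar days after Nov 26, 2024 is Feb 3, 2025.
The date on which the repair-or-replace obligation becomes due: 16 calendar days after Feb 3, 2025 is Feb 19, 2025.

Feb 19, 2025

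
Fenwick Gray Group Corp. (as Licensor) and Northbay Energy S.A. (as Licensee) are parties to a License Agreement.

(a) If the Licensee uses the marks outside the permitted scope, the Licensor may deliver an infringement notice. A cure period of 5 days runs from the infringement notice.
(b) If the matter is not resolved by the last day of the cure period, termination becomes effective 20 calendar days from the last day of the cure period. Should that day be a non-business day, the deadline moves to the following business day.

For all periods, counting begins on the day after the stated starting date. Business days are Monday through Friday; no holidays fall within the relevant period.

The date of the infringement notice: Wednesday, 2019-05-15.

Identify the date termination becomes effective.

2019-06-10

The last day of the cure period: 5 calendar days after 2019-05-15 is 2019-05-20.
The date termination becomes effective: 2019-05-20 + 20 days = 2019-06-09. That falls on a Sunday, so it rolls to the next business day, Monday, 2019-06-10.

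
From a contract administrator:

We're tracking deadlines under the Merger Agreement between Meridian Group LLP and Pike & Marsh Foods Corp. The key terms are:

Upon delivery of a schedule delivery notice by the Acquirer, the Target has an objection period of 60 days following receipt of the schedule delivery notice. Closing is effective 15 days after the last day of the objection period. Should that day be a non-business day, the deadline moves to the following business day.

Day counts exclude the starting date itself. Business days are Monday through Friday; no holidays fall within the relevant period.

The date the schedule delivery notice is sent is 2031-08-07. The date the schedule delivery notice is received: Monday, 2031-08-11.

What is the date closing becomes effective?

2031-10-27

The last day of the objection period: 60 calendar days after 2031-08-11 is 2031-10-10.
The date closing becomes effective: 15 calendar days after 2031-10-10 is 2031-10-25. That falls on a Saturday, so it rolls to the next business day, Monday, 2031-10-27.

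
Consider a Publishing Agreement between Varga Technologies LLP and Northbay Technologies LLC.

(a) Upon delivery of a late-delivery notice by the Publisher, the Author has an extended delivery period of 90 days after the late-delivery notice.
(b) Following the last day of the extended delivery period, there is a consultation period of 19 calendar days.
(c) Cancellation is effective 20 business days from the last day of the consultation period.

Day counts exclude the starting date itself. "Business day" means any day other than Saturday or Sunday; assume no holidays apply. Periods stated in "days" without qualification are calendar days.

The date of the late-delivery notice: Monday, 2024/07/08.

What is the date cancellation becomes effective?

The last day of the extended delivery period: 90 calendar days after 2024/07/08 is 2024/10/06.
The last day of the consultation period: 2024/10/06 + 19 days = 2024/10/25.
The date cancellation becomes effective: 20 business days after Friday, 2024/10/25, skipping weekends — Oct 28, Oct 29, Oct 30, Oct 31, …, Nov 20, Nov 21, Nov 22 — lands on Friday, 2024/11/22.

2024/11/22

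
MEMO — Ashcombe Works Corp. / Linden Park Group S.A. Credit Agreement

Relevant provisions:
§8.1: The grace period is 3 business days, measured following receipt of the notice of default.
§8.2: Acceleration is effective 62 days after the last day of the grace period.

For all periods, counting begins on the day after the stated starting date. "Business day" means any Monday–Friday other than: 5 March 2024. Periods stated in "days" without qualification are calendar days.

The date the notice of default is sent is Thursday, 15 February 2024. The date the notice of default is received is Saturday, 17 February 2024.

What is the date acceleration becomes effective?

The last day of the grace period: counting 3 business days from Saturday, 17 February 2024 (Feb 19, Feb 20, Feb 21, skipping weekends) reaches Wednesday, 21 February 2024.
Adding 62 calendar days to 21 February 2024 gives 23 April 2024, which is the date acceleration becomes effective.

23 April 2024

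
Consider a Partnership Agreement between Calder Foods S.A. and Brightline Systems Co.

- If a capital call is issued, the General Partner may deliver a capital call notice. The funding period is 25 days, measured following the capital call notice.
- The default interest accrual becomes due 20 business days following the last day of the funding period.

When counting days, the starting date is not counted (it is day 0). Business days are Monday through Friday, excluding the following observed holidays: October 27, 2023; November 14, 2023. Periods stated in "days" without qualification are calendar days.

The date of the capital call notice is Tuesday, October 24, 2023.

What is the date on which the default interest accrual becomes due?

The last day of the funding period: October 24, 2023 + 25 days = November 18, 2023.
From Saturday, November 18, 2023, 20 business days (Nov 20, Nov 21, Nov 22, Nov 23, …, Dec 13, Dec 14, Dec 15, skipping weekends) brings us to Friday, December 15, 2023, which is the date on which the default interest accrual becomes due.

December 15, 2023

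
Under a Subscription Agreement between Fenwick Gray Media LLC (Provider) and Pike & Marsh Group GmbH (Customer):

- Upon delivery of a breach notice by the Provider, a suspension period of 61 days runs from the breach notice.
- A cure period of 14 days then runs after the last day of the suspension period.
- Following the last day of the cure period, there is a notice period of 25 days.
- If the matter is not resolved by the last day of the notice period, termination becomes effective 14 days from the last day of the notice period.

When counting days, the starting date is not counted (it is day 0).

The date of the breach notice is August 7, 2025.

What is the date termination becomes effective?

Adding 61 calendar days to August 7, 2025 gives October 7, 2025, which is the last day of the suspension period.
The last day of the cure period: 14 calendar days after October 7, 2025 is October 21, 2025.
The last day of the notice period: 25 calendar days after October 21, 2025 is November 15, 2025.
The date termination becomes effective: November 15, 2025 + 14 days = November 29, 2025.

November 29, 2025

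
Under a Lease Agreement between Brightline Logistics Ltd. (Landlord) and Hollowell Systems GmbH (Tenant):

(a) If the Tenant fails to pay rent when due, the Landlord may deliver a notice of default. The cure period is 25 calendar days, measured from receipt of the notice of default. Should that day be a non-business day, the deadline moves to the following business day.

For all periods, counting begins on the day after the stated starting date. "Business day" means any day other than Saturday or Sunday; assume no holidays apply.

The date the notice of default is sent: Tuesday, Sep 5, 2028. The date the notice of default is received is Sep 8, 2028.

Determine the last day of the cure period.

Oct 3, 2028

The last day of the cure period: Sep 8, 2028 + 25 days = Oct 3, 2028. Oct 3, 2028 is a Tuesday, so no roll-forward applies.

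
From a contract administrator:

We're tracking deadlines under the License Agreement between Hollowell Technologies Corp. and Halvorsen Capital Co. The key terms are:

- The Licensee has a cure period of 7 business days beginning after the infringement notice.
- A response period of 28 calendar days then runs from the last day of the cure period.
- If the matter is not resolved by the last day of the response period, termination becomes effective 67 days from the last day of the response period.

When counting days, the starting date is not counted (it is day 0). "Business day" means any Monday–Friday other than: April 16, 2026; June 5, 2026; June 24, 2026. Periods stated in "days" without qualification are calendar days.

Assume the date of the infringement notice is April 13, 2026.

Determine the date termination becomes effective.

The last day of the cure period: counting 7 business days from Monday, April 13, 2026 (Apr 14, Apr 15, Apr 17, Apr 20, Apr 21, Apr 22, Apr 23, skipping weekends and the listed holiday on Apr 16) reaches Thursday, April 23, 2026.
The last day of the response period: April 23, 2026 + 28 days = May 21, 2026.
The date termination becomes effective: May 21, 2026 + 67 days = July 27, 2026.

July 27, 2026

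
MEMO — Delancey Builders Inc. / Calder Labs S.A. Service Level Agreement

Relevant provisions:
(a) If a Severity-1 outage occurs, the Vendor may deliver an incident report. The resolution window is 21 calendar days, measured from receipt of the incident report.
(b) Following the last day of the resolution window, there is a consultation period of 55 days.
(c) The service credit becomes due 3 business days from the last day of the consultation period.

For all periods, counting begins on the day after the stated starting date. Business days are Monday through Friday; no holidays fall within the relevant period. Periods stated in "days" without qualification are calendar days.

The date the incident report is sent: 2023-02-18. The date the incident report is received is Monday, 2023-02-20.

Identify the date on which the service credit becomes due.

The last day of the resolution window: 2023-02-20 + 21 days = 2023-03-13.
The last day of the consultation period: 2023-03-13 + 55 days = 2023-05-07.
The date on which the service credit becomes due: counting 3 business days from Sunday, 2023-05-07 (May 8, May 9, May 10, skipping weekends) reaches Wednesday, 2023-05-10.

2023-05-10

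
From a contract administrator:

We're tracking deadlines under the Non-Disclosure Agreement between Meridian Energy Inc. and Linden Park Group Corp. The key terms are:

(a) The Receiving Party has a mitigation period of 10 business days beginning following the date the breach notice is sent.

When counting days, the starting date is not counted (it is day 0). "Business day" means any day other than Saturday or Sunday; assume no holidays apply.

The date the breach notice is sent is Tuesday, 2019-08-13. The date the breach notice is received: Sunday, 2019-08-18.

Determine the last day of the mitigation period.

From Tuesday, 2019-08-13, 10 business days (Aug 14, Aug 15, Aug 16, Aug 19, Aug 20, Aug 21, Aug 22, Aug 23, Aug 26, Aug 27, skipping weekends) brings us to Tuesday, 2019-08-27, which is the last day of the mitigation period.

2019-08-27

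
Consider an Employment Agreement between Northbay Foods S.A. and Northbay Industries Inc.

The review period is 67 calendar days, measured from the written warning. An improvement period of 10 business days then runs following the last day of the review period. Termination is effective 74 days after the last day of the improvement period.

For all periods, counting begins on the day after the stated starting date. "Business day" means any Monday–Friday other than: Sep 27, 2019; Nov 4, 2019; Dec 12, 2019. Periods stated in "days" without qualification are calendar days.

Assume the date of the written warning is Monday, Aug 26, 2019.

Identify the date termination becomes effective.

Adding 67 calendar days to Aug 26, 2019 gives Nov 1, 2019, which is the last day of the review period.
The last day of the improvement period: 10 business days after Friday, Nov 1, 2019, skipping weekends and the listed holiday on Nov 4 — Nov 5, Nov 6, Nov 7, Nov 8, Nov 11, Nov 12, Nov 13, Nov 14, Nov 15, Nov 18 — lands on Monday, Nov 18, 2019.
The date termination becomes effective: Nov 18, 2019 + 74 days = Jan 31, 2020.

Jan 31, 2020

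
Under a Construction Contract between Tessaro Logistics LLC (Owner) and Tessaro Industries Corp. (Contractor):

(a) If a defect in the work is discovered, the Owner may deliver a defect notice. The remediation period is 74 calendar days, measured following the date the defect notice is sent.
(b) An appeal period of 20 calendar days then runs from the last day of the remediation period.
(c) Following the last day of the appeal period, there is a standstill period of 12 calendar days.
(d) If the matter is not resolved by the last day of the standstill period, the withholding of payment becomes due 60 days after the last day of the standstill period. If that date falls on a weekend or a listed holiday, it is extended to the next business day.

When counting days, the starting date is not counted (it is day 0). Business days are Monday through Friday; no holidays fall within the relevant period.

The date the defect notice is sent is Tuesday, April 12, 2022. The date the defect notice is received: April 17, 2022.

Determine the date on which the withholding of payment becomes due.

The last day of the remediation period: 74 calendar days after April 12, 2022 is June 25, 2022.
The last day of the appeal period: June 25, 2022 + 20 days = July 15, 2022.
Adding 12 calendar days to July 15, 2022 gives July 27, 2022, which is the last day of the standstill period.
The date on which the withholding of payment becomes due: July 27, 2022 + 60 days = September 25, 2022. That falls on a Sunday, so it rolls to the next business day, Monday, September 26, 2022.

September 26, 2022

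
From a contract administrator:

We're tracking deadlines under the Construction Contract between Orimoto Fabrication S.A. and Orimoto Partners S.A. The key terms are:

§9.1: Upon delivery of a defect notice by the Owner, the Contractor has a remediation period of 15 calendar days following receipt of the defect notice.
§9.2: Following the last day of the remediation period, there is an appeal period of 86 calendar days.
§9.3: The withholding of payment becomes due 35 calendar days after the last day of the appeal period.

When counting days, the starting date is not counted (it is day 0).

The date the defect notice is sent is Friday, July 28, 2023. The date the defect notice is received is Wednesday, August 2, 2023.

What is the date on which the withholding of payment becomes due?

The last day of the remediation period: 15 calendar days after August 2, 2023 is August 17, 2023.
The last day of the appeal period: 86 calendar days after August 17, 2023 is November 11, 2023.
The date on which the withholding of payment becomes due: 35 calendar days after November 11, 2023 is December 16, 2023.

December 16, 2023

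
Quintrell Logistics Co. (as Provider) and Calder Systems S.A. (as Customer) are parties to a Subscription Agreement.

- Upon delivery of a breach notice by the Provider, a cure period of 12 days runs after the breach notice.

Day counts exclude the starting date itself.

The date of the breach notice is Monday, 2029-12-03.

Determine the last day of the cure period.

2029-12-15

Adding 12 calendar days to 2029-12-03 gives 2029-12-15, which is the last day of the cure period.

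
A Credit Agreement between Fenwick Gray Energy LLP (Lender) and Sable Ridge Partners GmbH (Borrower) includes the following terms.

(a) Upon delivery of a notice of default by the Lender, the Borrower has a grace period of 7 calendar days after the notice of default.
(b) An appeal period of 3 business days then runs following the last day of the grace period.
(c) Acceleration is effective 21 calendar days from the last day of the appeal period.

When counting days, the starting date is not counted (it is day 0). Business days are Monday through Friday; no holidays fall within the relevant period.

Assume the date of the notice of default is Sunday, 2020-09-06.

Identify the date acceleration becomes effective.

2020-10-07

The last day of the grace period: 7 calendar days after 2020-09-06 is 2020-09-13.
The last day of the appeal period: 3 business days after Sunday, 2020-09-13, skipping weekends — Sep 14, Sep 15, Sep 16 — lands on Wednesday, 2020-09-16.
The date acceleration becomes effective: 21 calendar days after 2020-09-16 is 2020-10-07.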